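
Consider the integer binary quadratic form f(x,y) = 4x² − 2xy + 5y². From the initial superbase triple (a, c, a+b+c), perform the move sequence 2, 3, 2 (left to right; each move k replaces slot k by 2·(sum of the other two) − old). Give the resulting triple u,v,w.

start (4,5,7) = (f(1,0),f(0,1),f(1,1))
replace slot 2: 2·(4+7) − 5 = 17 → (4,17,7)
replace slot 3: 2·(4+17) − 7 = 35 → (4,17,35)
replace slot 2: 2·(4+35) − 17 = 61 → (4,61,35)

4,61,35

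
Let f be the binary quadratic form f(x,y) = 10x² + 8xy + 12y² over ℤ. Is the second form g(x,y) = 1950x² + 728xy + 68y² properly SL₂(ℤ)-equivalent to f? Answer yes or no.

D₁ = -416, D₂ = -416
f: reduced (well bottom): (10,8,12) with a≤c, −a<b≤a
g: flip: (1950,728,68)→(68,-728,1950)
g: translate: b→-48 (≡-728 mod 136), so (68,-728,1950)→(68,-48,10)
g: flip: (68,-48,10)→(10,48,68)
g: translate: b→8 (≡48 mod 20), so (10,48,68)→(10,8,12)
g: reduced (well bottom): (10,8,12) with a≤c, −a<b≤a
reduced forms (10, 8, 12) vs (10, 8, 12) ⇒ equivalent

yes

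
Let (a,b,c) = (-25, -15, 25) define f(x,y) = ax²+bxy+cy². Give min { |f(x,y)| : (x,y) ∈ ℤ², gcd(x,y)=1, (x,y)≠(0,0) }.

descent: ρ → (25,15,-25)  [lands on river]
river: ρ → (-25,35,15)
river: ρ → (15,25,-35)
river: ρ → (-35,45,5)
river: ρ → (5,45,-35)
river: ρ → (-35,25,15)
river: ρ → (15,35,-25)
river: ρ → (-25,15,25)
river: ρ → (25,35,-15)
river: ρ → (-15,25,35)
river: ρ → (35,45,-5)
river: ρ → (-5,45,35)
river: ρ → (35,25,-15)
river: ρ → (-15,35,25)
closes: descent 1, river 14
min |a| on river = 5

5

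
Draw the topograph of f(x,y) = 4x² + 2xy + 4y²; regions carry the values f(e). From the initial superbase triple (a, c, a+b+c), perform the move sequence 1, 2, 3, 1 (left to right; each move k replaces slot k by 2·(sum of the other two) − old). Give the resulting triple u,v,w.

start (4,4,10) = (f(1,0),f(0,1),f(1,1))
replace slot 1: 2·(4+10) − 4 = 24 → (24,4,10)
replace slot 2: 2·(24+10) − 4 = 64 → (24,64,10)
replace slot 3: 2·(24+64) − 10 = 166 → (24,64,166)
replace slot 1: 2·(64+166) − 24 = 436 → (436,64,166)

436,64,166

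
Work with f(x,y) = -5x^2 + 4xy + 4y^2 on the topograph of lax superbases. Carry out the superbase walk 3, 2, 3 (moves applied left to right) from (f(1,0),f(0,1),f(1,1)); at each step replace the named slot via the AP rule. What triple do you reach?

start (-5,4,3) = (f(1,0),f(0,1),f(1,1))
replace slot 3: 2·((-5)+4) − 3 = -5 → (-5,4,-5)
replace slot 2: 2·((-5)+(-5)) − 4 = -24 → (-5,-24,-5)
replace slot 3: 2·((-5)+(-24)) − (-5) = -53 → (-5,-24,-53)

-5,-24,-53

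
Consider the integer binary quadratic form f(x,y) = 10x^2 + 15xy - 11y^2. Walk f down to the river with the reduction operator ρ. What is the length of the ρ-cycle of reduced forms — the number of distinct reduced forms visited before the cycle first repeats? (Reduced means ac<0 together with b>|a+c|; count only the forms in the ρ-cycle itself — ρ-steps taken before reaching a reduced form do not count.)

D = 665, ⌊√D⌋ = 25
river: ρ → (-11,7,14)
river: ρ → (14,21,-4)
river: ρ → (-4,19,19)
river: ρ → (19,19,-4)
river: ρ → (-4,21,14)
river: ρ → (14,7,-11)
river: ρ → (-11,15,10)
river: ρ → (10,25,-1)
river: ρ → (-1,25,10)
river: ρ → (10,15,-11)
ρ-cycle length = 10 (tail of 0 descent steps not counted)

10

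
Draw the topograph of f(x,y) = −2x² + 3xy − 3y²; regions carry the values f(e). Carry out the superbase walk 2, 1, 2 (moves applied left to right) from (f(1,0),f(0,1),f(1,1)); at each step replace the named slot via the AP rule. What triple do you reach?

start (-2,-3,-2) = (f(1,0),f(0,1),f(1,1))
replace slot 2: 2·((-2)+(-2)) − (-3) = -5 → (-2,-5,-2)
replace slot 1: 2·((-5)+(-2)) − (-2) = -12 → (-12,-5,-2)
replace slot 2: 2·((-12)+(-2)) − (-5) = -23 → (-12,-23,-2)

-12,-23,-2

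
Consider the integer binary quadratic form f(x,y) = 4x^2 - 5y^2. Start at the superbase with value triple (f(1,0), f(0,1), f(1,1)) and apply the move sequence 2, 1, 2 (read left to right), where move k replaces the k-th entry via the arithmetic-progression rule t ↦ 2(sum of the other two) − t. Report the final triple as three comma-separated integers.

start (4,-5,-1) = (f(1,0),f(0,1),f(1,1))
replace slot 2: 2·(4+(-1)) − (-5) = 11 → (4,11,-1)
replace slot 1: 2·(11+(-1)) − 4 = 16 → (16,11,-1)
replace slot 2: 2·(16+(-1)) − 11 = 19 → (16,19,-1)

16,19,-1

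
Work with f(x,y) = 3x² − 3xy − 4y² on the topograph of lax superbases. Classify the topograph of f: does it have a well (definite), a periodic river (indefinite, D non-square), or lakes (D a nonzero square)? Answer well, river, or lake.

D = b²−4ac = (-3)² − 4·3·(-4) = 57
D > 0 non-square ⇒ indefinite ⇒ periodic river

river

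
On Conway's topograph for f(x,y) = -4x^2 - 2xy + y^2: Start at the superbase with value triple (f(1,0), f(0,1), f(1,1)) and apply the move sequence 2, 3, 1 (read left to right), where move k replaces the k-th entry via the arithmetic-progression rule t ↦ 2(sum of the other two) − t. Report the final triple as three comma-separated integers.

start (-4,1,-5) = (f(1,0),f(0,1),f(1,1))
replace slot 2: 2·((-4)+(-5)) − 1 = -19 → (-4,-19,-5)
replace slot 3: 2·((-4)+(-19)) − (-5) = -41 → (-4,-19,-41)
replace slot 1: 2·((-19)+(-41)) − (-4) = -116 → (-116,-19,-41)

-116,-19,-41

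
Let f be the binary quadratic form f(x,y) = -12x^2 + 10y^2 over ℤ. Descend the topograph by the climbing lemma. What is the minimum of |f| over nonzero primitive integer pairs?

descent: ρ → (10,20,-2)  [lands on river]
river: ρ → (-2,20,10)
closes: descent 1, river 2
min |a| on river = 2

2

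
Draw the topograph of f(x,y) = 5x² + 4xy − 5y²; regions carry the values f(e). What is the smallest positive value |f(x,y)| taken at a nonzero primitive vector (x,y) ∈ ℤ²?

river: ρ → (-5,6,4)
river: ρ → (4,10,-1)
river: ρ → (-1,10,4)
river: ρ → (4,6,-5)
river: ρ → (-5,4,5)
river: ρ → (5,6,-4)
river: ρ → (-4,10,1)
river: ρ → (1,10,-4)
river: ρ → (-4,6,5)
river: ρ → (5,4,-5)
closes: descent 0, river 10
min |a| on river = 1

1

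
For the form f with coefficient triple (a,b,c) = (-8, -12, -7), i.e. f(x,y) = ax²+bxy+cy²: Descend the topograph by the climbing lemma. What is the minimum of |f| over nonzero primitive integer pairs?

translate: b→-4 (≡12 mod 16), so (8,12,7)→(8,-4,3)
flip: (8,-4,3)→(3,4,8)
translate: b→-2 (≡4 mod 6), so (3,4,8)→(3,-2,7)
reduced (well bottom): (3,-2,7) with a≤c, −a<b≤a
well minimum |f| = |-3| = 3 (negative-definite)

3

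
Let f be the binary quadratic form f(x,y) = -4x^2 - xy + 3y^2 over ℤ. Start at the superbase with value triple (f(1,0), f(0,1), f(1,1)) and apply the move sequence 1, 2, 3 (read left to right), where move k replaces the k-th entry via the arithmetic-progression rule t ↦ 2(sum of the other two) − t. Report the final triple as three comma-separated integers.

start (-4,3,-2) = (f(1,0),f(0,1),f(1,1))
replace slot 1: 2·(3+(-2)) − (-4) = 6 → (6,3,-2)
replace slot 2: 2·(6+(-2)) − 3 = 5 → (6,5,-2)
replace slot 3: 2·(6+5) − (-2) = 24 → (6,5,24)

6,5,24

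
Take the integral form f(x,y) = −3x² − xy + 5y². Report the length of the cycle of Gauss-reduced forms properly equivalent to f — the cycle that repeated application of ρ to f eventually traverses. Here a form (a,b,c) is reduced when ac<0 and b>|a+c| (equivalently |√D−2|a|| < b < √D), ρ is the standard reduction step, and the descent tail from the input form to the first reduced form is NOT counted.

D = 61, ⌊√D⌋ = 7
descent: ρ → (5,1,-3)
descent: ρ → (-3,5,3)  [lands on river]
river: ρ → (3,7,-1)
river: ρ → (-1,7,3)
river: ρ → (3,5,-3)
river: ρ → (-3,7,1)
river: ρ → (1,7,-3)
ρ-cycle length = 6 (tail of 2 descent steps not counted)

6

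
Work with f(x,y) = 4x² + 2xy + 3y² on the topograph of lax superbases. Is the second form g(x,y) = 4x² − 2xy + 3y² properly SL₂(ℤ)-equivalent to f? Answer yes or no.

D₁ = -44, D₂ = -44
f: flip: (4,2,3)→(3,-2,4)
f: reduced (well bottom): (3,-2,4) with a≤c, −a<b≤a
g: flip: (4,-2,3)→(3,2,4)
g: reduced (well bottom): (3,2,4) with a≤c, −a<b≤a
reduced forms (3, -2, 4) vs (3, 2, 4) ⇒ inequivalent

no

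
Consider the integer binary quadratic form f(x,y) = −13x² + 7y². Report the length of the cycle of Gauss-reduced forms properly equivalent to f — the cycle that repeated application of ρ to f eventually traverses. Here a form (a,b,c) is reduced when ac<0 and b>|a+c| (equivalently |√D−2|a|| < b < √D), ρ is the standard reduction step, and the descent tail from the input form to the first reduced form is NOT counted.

D = 364, ⌊√D⌋ = 19
descent: ρ → (7,14,-6)  [lands on river]
river: ρ → (-6,10,11)
river: ρ → (11,12,-5)
river: ρ → (-5,18,2)
river: ρ → (2,18,-5)
river: ρ → (-5,12,11)
river: ρ → (11,10,-6)
river: ρ → (-6,14,7)
ρ-cycle length = 8 (tail of 1 descent step not counted)

8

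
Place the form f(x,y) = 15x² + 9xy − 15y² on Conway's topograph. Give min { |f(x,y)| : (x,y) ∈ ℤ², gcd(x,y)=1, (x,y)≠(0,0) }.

river: ρ → (-15,21,9)
river: ρ → (9,15,-21)
river: ρ → (-21,27,3)
river: ρ → (3,27,-21)
river: ρ → (-21,15,9)
river: ρ → (9,21,-15)
river: ρ → (-15,9,15)
river: ρ → (15,21,-9)
river: ρ → (-9,15,21)
river: ρ → (21,27,-3)
river: ρ → (-3,27,21)
river: ρ → (21,15,-9)
river: ρ → (-9,21,15)
river: ρ → (15,9,-15)
closes: descent 0, river 14
min |a| on river = 3

3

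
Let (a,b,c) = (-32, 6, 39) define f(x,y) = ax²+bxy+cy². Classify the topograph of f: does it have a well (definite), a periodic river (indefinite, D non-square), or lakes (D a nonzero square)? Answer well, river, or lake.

D = b²−4ac = 6² − 4·(-32)·39 = 5028
D > 0 non-square ⇒ indefinite ⇒ periodic river

river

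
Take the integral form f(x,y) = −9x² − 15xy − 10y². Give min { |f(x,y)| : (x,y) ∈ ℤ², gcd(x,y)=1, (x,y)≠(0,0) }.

translate: b→-3 (≡15 mod 18), so (9,15,10)→(9,-3,4)
flip: (9,-3,4)→(4,3,9)
reduced (well bottom): (4,3,9) with a≤c, −a<b≤a
well minimum |f| = |-4| = 4 (negative-definite)

4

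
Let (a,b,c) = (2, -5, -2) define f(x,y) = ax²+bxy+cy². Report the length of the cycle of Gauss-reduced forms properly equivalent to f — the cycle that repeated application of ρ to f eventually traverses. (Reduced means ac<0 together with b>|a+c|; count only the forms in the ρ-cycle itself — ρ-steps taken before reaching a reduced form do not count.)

D = 41, ⌊√D⌋ = 6
descent: ρ → (-2,5,2)  [lands on river]
river: ρ → (2,3,-4)
river: ρ → (-4,5,1)
river: ρ → (1,5,-4)
river: ρ → (-4,3,2)
river: ρ → (2,5,-2)
river: ρ → (-2,3,4)
river: ρ → (4,5,-1)
river: ρ → (-1,5,4)
river: ρ → (4,3,-2)
ρ-cycle length = 10 (tail of 1 descent step not counted)

10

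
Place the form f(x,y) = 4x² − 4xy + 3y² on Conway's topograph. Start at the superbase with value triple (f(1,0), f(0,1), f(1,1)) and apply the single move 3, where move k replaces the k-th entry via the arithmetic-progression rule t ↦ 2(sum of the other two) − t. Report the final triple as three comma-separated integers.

start (4,3,3) = (f(1,0),f(0,1),f(1,1))
replace slot 3: 2·(4+3) − 3 = 11 → (4,3,11)

4,3,11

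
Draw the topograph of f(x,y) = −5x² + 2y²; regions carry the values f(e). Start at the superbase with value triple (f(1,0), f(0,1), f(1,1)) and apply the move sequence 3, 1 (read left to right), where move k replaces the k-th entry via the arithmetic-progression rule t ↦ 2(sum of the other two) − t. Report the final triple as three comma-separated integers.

start (-5,2,-3) = (f(1,0),f(0,1),f(1,1))
replace slot 3: 2·((-5)+2) − (-3) = -3 → (-5,2,-3)
replace slot 1: 2·(2+(-3)) − (-5) = 3 → (3,2,-3)

3,2,-3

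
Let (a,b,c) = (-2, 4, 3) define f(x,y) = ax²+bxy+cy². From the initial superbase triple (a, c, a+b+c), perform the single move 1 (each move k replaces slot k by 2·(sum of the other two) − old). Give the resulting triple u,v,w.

start (-2,3,5) = (f(1,0),f(0,1),f(1,1))
replace slot 1: 2·(3+5) − (-2) = 18 → (18,3,5)

18,3,5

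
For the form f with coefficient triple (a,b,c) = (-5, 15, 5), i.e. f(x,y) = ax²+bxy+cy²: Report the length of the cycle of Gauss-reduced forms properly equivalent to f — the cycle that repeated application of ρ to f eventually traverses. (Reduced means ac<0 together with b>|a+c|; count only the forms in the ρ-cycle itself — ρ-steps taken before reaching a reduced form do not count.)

D = 325, ⌊√D⌋ = 18
river: ρ → (5,15,-5)
river: ρ → (-5,15,5)
ρ-cycle length = 2 (tail of 0 descent steps not counted)

2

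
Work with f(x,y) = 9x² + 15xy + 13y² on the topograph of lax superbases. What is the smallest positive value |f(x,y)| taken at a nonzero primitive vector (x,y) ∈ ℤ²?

translate: b→-3 (≡15 mod 18), so (9,15,13)→(9,-3,7)
flip: (9,-3,7)→(7,3,9)
reduced (well bottom): (7,3,9) with a≤c, −a<b≤a
well minimum = a = 7

7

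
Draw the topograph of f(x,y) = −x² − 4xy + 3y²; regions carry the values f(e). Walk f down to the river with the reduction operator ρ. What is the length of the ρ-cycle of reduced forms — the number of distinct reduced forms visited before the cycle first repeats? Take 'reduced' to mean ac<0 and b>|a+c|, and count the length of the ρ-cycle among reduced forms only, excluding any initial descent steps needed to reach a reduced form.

D = 28, ⌊√D⌋ = 5
descent: ρ → (3,4,-1)  [lands on river]
river: ρ → (-1,4,3)
river: ρ → (3,2,-2)
river: ρ → (-2,2,3)
ρ-cycle length = 4 (tail of 1 descent step not counted)

4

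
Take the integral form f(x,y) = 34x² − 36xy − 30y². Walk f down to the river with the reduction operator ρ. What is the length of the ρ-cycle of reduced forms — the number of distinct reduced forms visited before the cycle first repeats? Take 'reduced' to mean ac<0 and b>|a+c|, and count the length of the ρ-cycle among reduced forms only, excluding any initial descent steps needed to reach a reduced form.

D = 5376, ⌊√D⌋ = 73
descent: ρ → (-30,36,34)  [lands on river]
river: ρ → (34,32,-32)
river: ρ → (-32,32,34)
river: ρ → (34,36,-30)
river: ρ → (-30,24,40)
river: ρ → (40,56,-14)
river: ρ → (-14,56,40)
river: ρ → (40,24,-30)
ρ-cycle length = 8 (tail of 1 descent step not counted)

8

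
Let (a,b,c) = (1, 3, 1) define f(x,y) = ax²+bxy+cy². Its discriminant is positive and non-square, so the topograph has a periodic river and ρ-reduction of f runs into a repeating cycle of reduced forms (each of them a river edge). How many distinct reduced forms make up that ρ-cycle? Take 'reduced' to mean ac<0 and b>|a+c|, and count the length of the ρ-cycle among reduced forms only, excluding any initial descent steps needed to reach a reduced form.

D = 5, ⌊√D⌋ = 2
descent: ρ → (1,1,-1)  [lands on river]
river: ρ → (-1,1,1)
ρ-cycle length = 2 (tail of 1 descent step not counted)

2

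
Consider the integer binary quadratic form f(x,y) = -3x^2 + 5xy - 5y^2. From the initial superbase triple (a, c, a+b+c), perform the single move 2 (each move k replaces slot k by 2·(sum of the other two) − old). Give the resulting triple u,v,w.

start (-3,-5,-3) = (f(1,0),f(0,1),f(1,1))
replace slot 2: 2·((-3)+(-3)) − (-5) = -7 → (-3,-7,-3)

-3,-7,-3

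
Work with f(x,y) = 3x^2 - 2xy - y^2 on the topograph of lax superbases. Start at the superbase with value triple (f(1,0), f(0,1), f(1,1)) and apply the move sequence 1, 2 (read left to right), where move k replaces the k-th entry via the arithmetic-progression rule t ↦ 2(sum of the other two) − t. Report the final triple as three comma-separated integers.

start (3,-1,0) = (f(1,0),f(0,1),f(1,1))
replace slot 1: 2·((-1)+0) − 3 = -5 → (-5,-1,0)
replace slot 2: 2·((-5)+0) − (-1) = -9 → (-5,-9,0)

-5,-9,0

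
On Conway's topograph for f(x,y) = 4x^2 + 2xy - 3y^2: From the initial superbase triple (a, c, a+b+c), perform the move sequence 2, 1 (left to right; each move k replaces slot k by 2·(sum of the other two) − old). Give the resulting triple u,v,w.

start (4,-3,3) = (f(1,0),f(0,1),f(1,1))
replace slot 2: 2·(4+3) − (-3) = 17 → (4,17,3)
replace slot 1: 2·(17+3) − 4 = 36 → (36,17,3)

36,17,3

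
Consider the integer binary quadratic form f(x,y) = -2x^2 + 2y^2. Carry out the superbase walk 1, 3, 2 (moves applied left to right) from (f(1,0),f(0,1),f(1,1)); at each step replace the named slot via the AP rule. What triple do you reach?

start (-2,2,0) = (f(1,0),f(0,1),f(1,1))
replace slot 1: 2·(2+0) − (-2) = 6 → (6,2,0)
replace slot 3: 2·(6+2) − 0 = 16 → (6,2,16)
replace slot 2: 2·(6+16) − 2 = 42 → (6,42,16)

6,42,16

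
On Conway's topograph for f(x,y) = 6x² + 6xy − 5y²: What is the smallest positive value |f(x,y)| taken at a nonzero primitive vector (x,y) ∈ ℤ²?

river: ρ → (-5,4,7)
river: ρ → (7,10,-2)
river: ρ → (-2,10,7)
river: ρ → (7,4,-5)
river: ρ → (-5,6,6)
river: ρ → (6,6,-5)
closes: descent 0, river 6
min |a| on river = 2

2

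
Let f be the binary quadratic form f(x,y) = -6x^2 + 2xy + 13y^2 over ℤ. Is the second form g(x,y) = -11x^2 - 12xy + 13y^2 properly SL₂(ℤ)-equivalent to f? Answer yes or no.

D₁ = 316, D₂ = 716
discriminants differ ⇒ not SL₂(ℤ)-equivalent

no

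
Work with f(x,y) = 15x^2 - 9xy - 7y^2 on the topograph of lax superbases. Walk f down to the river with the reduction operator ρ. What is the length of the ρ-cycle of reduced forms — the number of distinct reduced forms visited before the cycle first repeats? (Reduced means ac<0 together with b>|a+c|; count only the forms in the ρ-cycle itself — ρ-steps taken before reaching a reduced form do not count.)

D = 501, ⌊√D⌋ = 22
descent: ρ → (-7,9,15)  [lands on river]
river: ρ → (15,21,-1)
river: ρ → (-1,21,15)
river: ρ → (15,9,-7)
river: ρ → (-7,19,5)
river: ρ → (5,21,-3)
river: ρ → (-3,21,5)
river: ρ → (5,19,-7)
ρ-cycle length = 8 (tail of 1 descent step not counted)

8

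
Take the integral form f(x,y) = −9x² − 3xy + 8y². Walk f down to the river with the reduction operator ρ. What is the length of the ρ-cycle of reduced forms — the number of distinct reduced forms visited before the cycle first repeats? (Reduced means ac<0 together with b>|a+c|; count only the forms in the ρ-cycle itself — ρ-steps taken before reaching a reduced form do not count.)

D = 297, ⌊√D⌋ = 17
descent: ρ → (8,3,-9)  [lands on river]
river: ρ → (-9,15,2)
river: ρ → (2,17,-1)
river: ρ → (-1,17,2)
river: ρ → (2,15,-9)
river: ρ → (-9,3,8)
river: ρ → (8,13,-4)
river: ρ → (-4,11,11)
river: ρ → (11,11,-4)
river: ρ → (-4,13,8)
ρ-cycle length = 10 (tail of 1 descent step not counted)

10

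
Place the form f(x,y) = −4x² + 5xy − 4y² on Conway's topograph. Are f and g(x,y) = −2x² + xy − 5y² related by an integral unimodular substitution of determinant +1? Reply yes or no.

D₁ = -39, D₂ = -39
f is negative-definite; reduce −f:
−f: translate: b→3 (≡-5 mod 8), so (4,-5,4)→(4,3,3)
−f: flip: (4,3,3)→(3,-3,4)
−f: translate: b→3 (≡-3 mod 6), so (3,-3,4)→(3,3,4)
−f: reduced (well bottom): (3,3,4) with a≤c, −a<b≤a
flip sign back: reduced form of f is (-3,-3,-4)
g is negative-definite; reduce −g:
−g: reduced (well bottom): (2,-1,5) with a≤c, −a<b≤a
flip sign back: reduced form of g is (-2,1,-5)
reduced forms (-3, -3, -4) vs (-2, 1, -5) ⇒ inequivalent

no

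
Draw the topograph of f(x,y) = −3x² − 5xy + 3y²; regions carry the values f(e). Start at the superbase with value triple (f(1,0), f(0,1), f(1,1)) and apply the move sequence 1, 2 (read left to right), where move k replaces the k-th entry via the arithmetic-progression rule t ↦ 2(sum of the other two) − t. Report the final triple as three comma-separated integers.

start (-3,3,-5) = (f(1,0),f(0,1),f(1,1))
replace slot 1: 2·(3+(-5)) − (-3) = -1 → (-1,3,-5)
replace slot 2: 2·((-1)+(-5)) − 3 = -15 → (-1,-15,-5)

-1,-15,-5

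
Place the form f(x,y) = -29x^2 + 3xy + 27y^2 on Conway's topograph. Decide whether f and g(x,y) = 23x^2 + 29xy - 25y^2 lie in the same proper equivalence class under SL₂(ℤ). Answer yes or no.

D₁ = 3141, D₂ = 3141
river cycle of f (length 22): (27, 51, -5), (-5, 49, 37), (37, 25, -17), (-17, 43, 19), (19, 33, -27), (-27, 21, 25), (25, 29, -23), (-23, 17, 31), (31, 45, -9), (-9, 45, 31), … (12 more)
river cycle of g (length 22): (-25, 21, 27), (27, 33, -19), (-19, 43, 17), (17, 25, -37), (-37, 49, 5), (5, 51, -27), (-27, 3, 29), (29, 55, -1), (-1, 55, 29), (29, 3, -27), … (12 more)
cycles differ ⇒ inequivalent

no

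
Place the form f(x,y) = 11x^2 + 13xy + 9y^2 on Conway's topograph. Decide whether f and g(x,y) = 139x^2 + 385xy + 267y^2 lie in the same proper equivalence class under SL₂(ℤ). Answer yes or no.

D₁ = -227, D₂ = -227
f: translate: b→-9 (≡13 mod 22), so (11,13,9)→(11,-9,7)
f: flip: (11,-9,7)→(7,9,11)
f: translate: b→-5 (≡9 mod 14), so (7,9,11)→(7,-5,9)
f: reduced (well bottom): (7,-5,9) with a≤c, −a<b≤a
g: translate: b→107 (≡385 mod 278), so (139,385,267)→(139,107,21)
g: flip: (139,107,21)→(21,-107,139)
g: translate: b→19 (≡-107 mod 42), so (21,-107,139)→(21,19,7)
g: flip: (21,19,7)→(7,-19,21)
g: translate: b→-5 (≡-19 mod 14), so (7,-19,21)→(7,-5,9)
g: reduced (well bottom): (7,-5,9) with a≤c, −a<b≤a
reduced forms (7, -5, 9) vs (7, -5, 9) ⇒ equivalent

yes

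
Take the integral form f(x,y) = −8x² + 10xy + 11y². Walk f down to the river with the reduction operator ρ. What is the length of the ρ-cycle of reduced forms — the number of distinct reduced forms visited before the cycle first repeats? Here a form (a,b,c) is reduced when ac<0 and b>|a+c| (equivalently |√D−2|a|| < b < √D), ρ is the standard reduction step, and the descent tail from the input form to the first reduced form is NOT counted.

D = 452, ⌊√D⌋ = 21
river: ρ → (11,12,-7)
river: ρ → (-7,16,7)
river: ρ → (7,12,-11)
river: ρ → (-11,10,8)
river: ρ → (8,6,-13)
river: ρ → (-13,20,1)
river: ρ → (1,20,-13)
river: ρ → (-13,6,8)
river: ρ → (8,10,-11)
river: ρ → (-11,12,7)
river: ρ → (7,16,-7)
river: ρ → (-7,12,11)
river: ρ → (11,10,-8)
river: ρ → (-8,6,13)
river: ρ → (13,20,-1)
river: ρ → (-1,20,13)
river: ρ → (13,6,-8)
river: ρ → (-8,10,11)
ρ-cycle length = 18 (tail of 0 descent steps not counted)

18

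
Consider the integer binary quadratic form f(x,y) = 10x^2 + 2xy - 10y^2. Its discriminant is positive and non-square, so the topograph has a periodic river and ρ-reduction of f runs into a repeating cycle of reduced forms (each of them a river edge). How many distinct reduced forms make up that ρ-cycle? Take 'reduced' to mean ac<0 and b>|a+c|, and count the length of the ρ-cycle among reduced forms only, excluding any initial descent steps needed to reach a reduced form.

D = 404, ⌊√D⌋ = 20
river: ρ → (-10,18,2)
river: ρ → (2,18,-10)
river: ρ → (-10,2,10)
river: ρ → (10,18,-2)
river: ρ → (-2,18,10)
river: ρ → (10,2,-10)
ρ-cycle length = 6 (tail of 0 descent steps not counted)

6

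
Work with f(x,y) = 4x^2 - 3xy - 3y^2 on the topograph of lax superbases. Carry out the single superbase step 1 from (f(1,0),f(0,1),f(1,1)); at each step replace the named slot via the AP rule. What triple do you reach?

start (4,-3,-2) = (f(1,0),f(0,1),f(1,1))
replace slot 1: 2·((-3)+(-2)) − 4 = -14 → (-14,-3,-2)

-14,-3,-2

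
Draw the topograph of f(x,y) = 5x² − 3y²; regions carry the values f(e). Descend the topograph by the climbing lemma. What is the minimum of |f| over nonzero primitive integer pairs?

descent: ρ → (-3,6,2)  [lands on river]
river: ρ → (2,6,-3)
closes: descent 1, river 2
min |a| on river = 2

2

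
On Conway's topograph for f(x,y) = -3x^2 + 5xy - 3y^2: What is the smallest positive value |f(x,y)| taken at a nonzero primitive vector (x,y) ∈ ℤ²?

translate: b→1 (≡-5 mod 6), so (3,-5,3)→(3,1,1)
flip: (3,1,1)→(1,-1,3)
translate: b→1 (≡-1 mod 2), so (1,-1,3)→(1,1,3)
reduced (well bottom): (1,1,3) with a≤c, −a<b≤a
well minimum |f| = |-1| = 1 (negative-definite)

1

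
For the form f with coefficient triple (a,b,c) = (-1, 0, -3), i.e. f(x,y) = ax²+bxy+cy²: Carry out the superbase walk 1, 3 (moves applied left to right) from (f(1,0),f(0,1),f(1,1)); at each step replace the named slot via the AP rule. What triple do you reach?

start (-1,-3,-4) = (f(1,0),f(0,1),f(1,1))
replace slot 1: 2·((-3)+(-4)) − (-1) = -13 → (-13,-3,-4)
replace slot 3: 2·((-13)+(-3)) − (-4) = -28 → (-13,-3,-28)

-13,-3,-28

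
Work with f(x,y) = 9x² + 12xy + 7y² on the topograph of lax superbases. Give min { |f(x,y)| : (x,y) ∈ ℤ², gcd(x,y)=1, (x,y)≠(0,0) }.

translate: b→-6 (≡12 mod 18), so (9,12,7)→(9,-6,4)
flip: (9,-6,4)→(4,6,9)
translate: b→-2 (≡6 mod 8), so (4,6,9)→(4,-2,7)
reduced (well bottom): (4,-2,7) with a≤c, −a<b≤a
well minimum = a = 4

4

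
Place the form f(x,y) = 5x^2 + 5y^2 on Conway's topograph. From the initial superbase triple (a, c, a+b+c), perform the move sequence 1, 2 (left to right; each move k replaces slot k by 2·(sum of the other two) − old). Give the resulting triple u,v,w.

start (5,5,10) = (f(1,0),f(0,1),f(1,1))
replace slot 1: 2·(5+10) − 5 = 25 → (25,5,10)
replace slot 2: 2·(25+10) − 5 = 65 → (25,65,10)

25,65,10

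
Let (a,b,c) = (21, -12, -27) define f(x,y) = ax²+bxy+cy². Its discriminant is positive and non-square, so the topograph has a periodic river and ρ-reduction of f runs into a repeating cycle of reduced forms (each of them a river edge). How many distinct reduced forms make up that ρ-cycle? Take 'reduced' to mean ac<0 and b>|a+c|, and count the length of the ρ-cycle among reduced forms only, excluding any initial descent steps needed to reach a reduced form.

D = 2412, ⌊√D⌋ = 49
descent: ρ → (-27,12,21)  [lands on river]
river: ρ → (21,30,-18)
river: ρ → (-18,42,9)
river: ρ → (9,48,-3)
river: ρ → (-3,48,9)
river: ρ → (9,42,-18)
river: ρ → (-18,30,21)
river: ρ → (21,12,-27)
river: ρ → (-27,42,6)
river: ρ → (6,42,-27)
ρ-cycle length = 10 (tail of 1 descent step not counted)

10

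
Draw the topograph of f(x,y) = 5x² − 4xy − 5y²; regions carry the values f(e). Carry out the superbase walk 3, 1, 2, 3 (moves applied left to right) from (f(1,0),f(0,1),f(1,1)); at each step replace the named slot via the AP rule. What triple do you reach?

start (5,-5,-4) = (f(1,0),f(0,1),f(1,1))
replace slot 3: 2·(5+(-5)) − (-4) = 4 → (5,-5,4)
replace slot 1: 2·((-5)+4) − 5 = -7 → (-7,-5,4)
replace slot 2: 2·((-7)+4) − (-5) = -1 → (-7,-1,4)
replace slot 3: 2·((-7)+(-1)) − 4 = -20 → (-7,-1,-20)

-7,-1,-20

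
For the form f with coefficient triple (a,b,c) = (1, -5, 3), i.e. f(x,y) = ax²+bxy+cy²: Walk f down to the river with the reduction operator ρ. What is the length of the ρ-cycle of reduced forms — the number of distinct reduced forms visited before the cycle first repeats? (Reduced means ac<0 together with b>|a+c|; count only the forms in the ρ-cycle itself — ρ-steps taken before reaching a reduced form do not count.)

D = 13, ⌊√D⌋ = 3
descent: ρ → (3,-1,-1)
descent: ρ → (-1,3,1)  [lands on river]
river: ρ → (1,3,-1)
ρ-cycle length = 2 (tail of 2 descent steps not counted)

2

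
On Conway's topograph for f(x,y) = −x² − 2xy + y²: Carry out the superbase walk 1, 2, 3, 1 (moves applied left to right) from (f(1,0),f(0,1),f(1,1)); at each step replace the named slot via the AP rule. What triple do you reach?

start (-1,1,-2) = (f(1,0),f(0,1),f(1,1))
replace slot 1: 2·(1+(-2)) − (-1) = -1 → (-1,1,-2)
replace slot 2: 2·((-1)+(-2)) − 1 = -7 → (-1,-7,-2)
replace slot 3: 2·((-1)+(-7)) − (-2) = -14 → (-1,-7,-14)
replace slot 1: 2·((-7)+(-14)) − (-1) = -41 → (-41,-7,-14)

-41,-7,-14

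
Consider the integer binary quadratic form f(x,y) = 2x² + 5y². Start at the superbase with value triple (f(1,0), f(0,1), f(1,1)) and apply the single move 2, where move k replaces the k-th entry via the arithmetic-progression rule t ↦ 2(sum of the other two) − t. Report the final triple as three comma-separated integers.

start (2,5,7) = (f(1,0),f(0,1),f(1,1))
replace slot 2: 2·(2+7) − 5 = 13 → (2,13,7)

2,13,7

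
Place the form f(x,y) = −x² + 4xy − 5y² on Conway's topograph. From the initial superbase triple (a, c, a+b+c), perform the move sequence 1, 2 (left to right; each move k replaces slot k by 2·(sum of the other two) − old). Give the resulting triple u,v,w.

start (-1,-5,-2) = (f(1,0),f(0,1),f(1,1))
replace slot 1: 2·((-5)+(-2)) − (-1) = -13 → (-13,-5,-2)
replace slot 2: 2·((-13)+(-2)) − (-5) = -25 → (-13,-25,-2)

-13,-25,-2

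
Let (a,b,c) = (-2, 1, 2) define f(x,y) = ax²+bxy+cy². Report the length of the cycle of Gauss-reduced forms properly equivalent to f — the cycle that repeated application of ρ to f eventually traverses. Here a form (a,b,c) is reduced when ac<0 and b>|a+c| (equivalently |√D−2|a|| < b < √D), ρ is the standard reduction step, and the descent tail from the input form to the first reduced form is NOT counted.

D = 17, ⌊√D⌋ = 4
river: ρ → (2,3,-1)
river: ρ → (-1,3,2)
river: ρ → (2,1,-2)
river: ρ → (-2,3,1)
river: ρ → (1,3,-2)
river: ρ → (-2,1,2)
ρ-cycle length = 6 (tail of 0 descent steps not counted)

6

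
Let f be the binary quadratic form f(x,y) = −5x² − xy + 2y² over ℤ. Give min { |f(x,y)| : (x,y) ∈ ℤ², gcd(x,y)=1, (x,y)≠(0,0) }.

descent: ρ → (2,5,-2)  [lands on river]
river: ρ → (-2,3,4)
river: ρ → (4,5,-1)
river: ρ → (-1,5,4)
river: ρ → (4,3,-2)
river: ρ → (-2,5,2)
river: ρ → (2,3,-4)
river: ρ → (-4,5,1)
river: ρ → (1,5,-4)
river: ρ → (-4,3,2)
closes: descent 1, river 10
min |a| on river = 1

1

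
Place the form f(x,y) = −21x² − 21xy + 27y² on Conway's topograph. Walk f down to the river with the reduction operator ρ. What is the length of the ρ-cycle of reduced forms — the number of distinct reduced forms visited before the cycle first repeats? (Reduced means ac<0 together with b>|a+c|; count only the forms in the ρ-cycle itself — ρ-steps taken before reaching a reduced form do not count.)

D = 2709, ⌊√D⌋ = 52
descent: ρ → (27,21,-21)  [lands on river]
river: ρ → (-21,21,27)
river: ρ → (27,33,-15)
river: ρ → (-15,27,33)
river: ρ → (33,39,-9)
river: ρ → (-9,51,3)
river: ρ → (3,51,-9)
river: ρ → (-9,39,33)
river: ρ → (33,27,-15)
river: ρ → (-15,33,27)
ρ-cycle length = 10 (tail of 1 descent step not counted)

10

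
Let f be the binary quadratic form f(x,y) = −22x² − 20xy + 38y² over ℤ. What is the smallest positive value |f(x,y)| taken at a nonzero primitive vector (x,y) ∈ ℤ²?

descent: ρ → (38,20,-22)  [lands on river]
river: ρ → (-22,24,36)
river: ρ → (36,48,-10)
river: ρ → (-10,52,26)
river: ρ → (26,52,-10)
river: ρ → (-10,48,36)
river: ρ → (36,24,-22)
river: ρ → (-22,20,38)
river: ρ → (38,56,-4)
river: ρ → (-4,56,38)
closes: descent 1, river 10
min |a| on river = 4

4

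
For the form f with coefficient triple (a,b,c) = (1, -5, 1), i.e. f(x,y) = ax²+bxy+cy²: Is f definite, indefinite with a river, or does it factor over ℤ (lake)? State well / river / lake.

D = b²−4ac = (-5)² − 4·1·1 = 21
D > 0 non-square ⇒ indefinite ⇒ periodic river

river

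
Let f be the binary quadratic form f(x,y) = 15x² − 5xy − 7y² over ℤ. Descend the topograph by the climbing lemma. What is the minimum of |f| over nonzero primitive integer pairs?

descent: ρ → (-7,19,3)  [lands on river]
river: ρ → (3,17,-13)
river: ρ → (-13,9,7)
river: ρ → (7,19,-3)
river: ρ → (-3,17,13)
river: ρ → (13,9,-7)
closes: descent 1, river 6
min |a| on river = 3

3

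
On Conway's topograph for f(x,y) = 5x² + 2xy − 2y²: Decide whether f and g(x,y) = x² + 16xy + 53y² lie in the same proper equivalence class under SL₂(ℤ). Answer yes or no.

D₁ = 44, D₂ = 44
river cycle of f (length 2): (-2, 6, 1), (1, 6, -2)
river cycle of g (length 2): (1, 6, -2), (-2, 6, 1)
cycles coincide ⇒ equivalent

yes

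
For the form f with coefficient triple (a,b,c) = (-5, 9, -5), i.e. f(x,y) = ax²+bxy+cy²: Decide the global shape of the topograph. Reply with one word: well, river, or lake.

D = b²−4ac = 9² − 4·(-5)·(-5) = -19
D < 0 ⇒ definite ⇒ every region one sign ⇒ single well

well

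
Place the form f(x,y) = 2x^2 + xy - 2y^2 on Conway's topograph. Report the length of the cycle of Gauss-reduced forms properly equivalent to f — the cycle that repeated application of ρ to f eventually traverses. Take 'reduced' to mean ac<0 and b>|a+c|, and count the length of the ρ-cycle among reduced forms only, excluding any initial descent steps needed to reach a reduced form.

D = 17, ⌊√D⌋ = 4
river: ρ → (-2,3,1)
river: ρ → (1,3,-2)
river: ρ → (-2,1,2)
river: ρ → (2,3,-1)
river: ρ → (-1,3,2)
river: ρ → (2,1,-2)
ρ-cycle length = 6 (tail of 0 descent steps not counted)

6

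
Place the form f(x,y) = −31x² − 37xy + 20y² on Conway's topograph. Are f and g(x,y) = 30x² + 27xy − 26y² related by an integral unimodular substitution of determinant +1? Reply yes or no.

D₁ = 3849, D₂ = 3849
river cycle of f (length 60): (20, 37, -31), (-31, 25, 26), (26, 27, -30), (-30, 33, 23), (23, 59, -4), (-4, 61, 8), (8, 51, -39), (-39, 27, 20), (20, 53, -13), (-13, 51, 24), … (50 more)
river cycle of g (length 60): (-26, 25, 31), (31, 37, -20), (-20, 43, 25), (25, 57, -6), (-6, 51, 52), (52, 53, -5), (-5, 57, 30), (30, 3, -32), (-32, 61, 1), (1, 61, -32), … (50 more)
cycles differ ⇒ inequivalent

no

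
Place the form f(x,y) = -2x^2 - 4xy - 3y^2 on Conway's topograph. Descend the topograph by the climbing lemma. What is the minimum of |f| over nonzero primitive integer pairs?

translate: b→0 (≡4 mod 4), so (2,4,3)→(2,0,1)
flip: (2,0,1)→(1,0,2)
reduced (well bottom): (1,0,2) with a≤c, −a<b≤a
well minimum |f| = |-1| = 1 (negative-definite)

1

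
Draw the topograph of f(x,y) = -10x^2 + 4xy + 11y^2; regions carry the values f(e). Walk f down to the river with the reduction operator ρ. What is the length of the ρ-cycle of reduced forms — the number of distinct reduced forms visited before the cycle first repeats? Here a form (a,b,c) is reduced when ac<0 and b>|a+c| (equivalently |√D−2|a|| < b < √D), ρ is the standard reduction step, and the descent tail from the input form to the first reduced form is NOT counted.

D = 456, ⌊√D⌋ = 21
river: ρ → (11,18,-3)
river: ρ → (-3,18,11)
river: ρ → (11,4,-10)
river: ρ → (-10,16,5)
river: ρ → (5,14,-13)
river: ρ → (-13,12,6)
river: ρ → (6,12,-13)
river: ρ → (-13,14,5)
river: ρ → (5,16,-10)
river: ρ → (-10,4,11)
ρ-cycle length = 10 (tail of 0 descent steps not counted)

10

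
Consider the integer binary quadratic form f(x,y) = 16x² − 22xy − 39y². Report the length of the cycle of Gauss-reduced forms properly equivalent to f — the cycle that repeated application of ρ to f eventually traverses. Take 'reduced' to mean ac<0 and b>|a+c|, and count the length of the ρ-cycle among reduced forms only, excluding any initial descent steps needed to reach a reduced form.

D = 2980, ⌊√D⌋ = 54
descent: ρ → (-39,22,16)
descent: ρ → (16,42,-19)  [lands on river]
river: ρ → (-19,34,24)
river: ρ → (24,14,-29)
river: ρ → (-29,44,9)
river: ρ → (9,46,-24)
river: ρ → (-24,50,5)
river: ρ → (5,50,-24)
river: ρ → (-24,46,9)
river: ρ → (9,44,-29)
river: ρ → (-29,14,24)
river: ρ → (24,34,-19)
river: ρ → (-19,42,16)
river: ρ → (16,54,-1)
river: ρ → (-1,54,16)
ρ-cycle length = 14 (tail of 2 descent steps not counted)

14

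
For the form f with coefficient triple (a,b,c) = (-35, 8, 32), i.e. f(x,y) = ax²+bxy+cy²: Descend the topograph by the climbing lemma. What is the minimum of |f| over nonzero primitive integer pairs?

river: ρ → (32,56,-11)
river: ρ → (-11,54,37)
river: ρ → (37,20,-28)
river: ρ → (-28,36,29)
river: ρ → (29,22,-35)
river: ρ → (-35,48,16)
river: ρ → (16,48,-35)
river: ρ → (-35,22,29)
river: ρ → (29,36,-28)
river: ρ → (-28,20,37)
river: ρ → (37,54,-11)
river: ρ → (-11,56,32)
river: ρ → (32,8,-35)
river: ρ → (-35,62,5)
river: ρ → (5,58,-59)
river: ρ → (-59,60,4)
river: ρ → (4,60,-59)
river: ρ → (-59,58,5)
river: ρ → (5,62,-35)
river: ρ → (-35,8,32)
closes: descent 0, river 20
min |a| on river = 4

4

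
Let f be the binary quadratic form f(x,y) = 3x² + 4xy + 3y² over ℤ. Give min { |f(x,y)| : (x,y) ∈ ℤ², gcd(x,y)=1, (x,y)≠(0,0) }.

translate: b→-2 (≡4 mod 6), so (3,4,3)→(3,-2,2)
flip: (3,-2,2)→(2,2,3)
reduced (well bottom): (2,2,3) with a≤c, −a<b≤a
well minimum = a = 2

2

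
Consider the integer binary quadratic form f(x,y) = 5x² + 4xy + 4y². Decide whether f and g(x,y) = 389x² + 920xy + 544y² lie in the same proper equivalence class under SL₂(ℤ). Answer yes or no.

D₁ = -64, D₂ = -64
f: flip: (5,4,4)→(4,-4,5)
f: translate: b→4 (≡-4 mod 8), so (4,-4,5)→(4,4,5)
f: reduced (well bottom): (4,4,5) with a≤c, −a<b≤a
g: translate: b→142 (≡920 mod 778), so (389,920,544)→(389,142,13)
g: flip: (389,142,13)→(13,-142,389)
g: translate: b→-12 (≡-142 mod 26), so (13,-142,389)→(13,-12,4)
g: flip: (13,-12,4)→(4,12,13)
g: translate: b→4 (≡12 mod 8), so (4,12,13)→(4,4,5)
g: reduced (well bottom): (4,4,5) with a≤c, −a<b≤a
reduced forms (4, 4, 5) vs (4, 4, 5) ⇒ equivalent

yes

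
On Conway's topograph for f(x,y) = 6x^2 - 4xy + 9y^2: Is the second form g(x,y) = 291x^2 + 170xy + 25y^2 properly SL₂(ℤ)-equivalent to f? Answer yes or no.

D₁ = -200, D₂ = -200
f: reduced (well bottom): (6,-4,9) with a≤c, −a<b≤a
g: flip: (291,170,25)→(25,-170,291)
g: translate: b→-20 (≡-170 mod 50), so (25,-170,291)→(25,-20,6)
g: flip: (25,-20,6)→(6,20,25)
g: translate: b→-4 (≡20 mod 12), so (6,20,25)→(6,-4,9)
g: reduced (well bottom): (6,-4,9) with a≤c, −a<b≤a
reduced forms (6, -4, 9) vs (6, -4, 9) ⇒ equivalent

yes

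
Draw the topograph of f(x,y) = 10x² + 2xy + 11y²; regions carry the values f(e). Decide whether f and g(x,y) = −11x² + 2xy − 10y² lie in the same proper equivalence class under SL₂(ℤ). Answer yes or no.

D₁ = -436, D₂ = -436
f: reduced (well bottom): (10,2,11) with a≤c, −a<b≤a
g is negative-definite; reduce −g:
−g: flip: (11,-2,10)→(10,2,11)
−g: reduced (well bottom): (10,2,11) with a≤c, −a<b≤a
flip sign back: reduced form of g is (-10,-2,-11)
reduced forms (10, 2, 11) vs (-10, -2, -11) ⇒ inequivalent

no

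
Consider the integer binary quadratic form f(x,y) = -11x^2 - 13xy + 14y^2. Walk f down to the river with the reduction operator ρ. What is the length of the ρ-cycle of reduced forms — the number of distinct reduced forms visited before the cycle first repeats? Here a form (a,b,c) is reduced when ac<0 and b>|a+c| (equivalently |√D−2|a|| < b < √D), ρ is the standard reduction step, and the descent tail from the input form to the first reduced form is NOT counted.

D = 785, ⌊√D⌋ = 28
descent: ρ → (14,13,-11)  [lands on river]
river: ρ → (-11,9,16)
river: ρ → (16,23,-4)
river: ρ → (-4,25,10)
river: ρ → (10,15,-14)
river: ρ → (-14,13,11)
river: ρ → (11,9,-16)
river: ρ → (-16,23,4)
river: ρ → (4,25,-10)
river: ρ → (-10,15,14)
ρ-cycle length = 10 (tail of 1 descent step not counted)

10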